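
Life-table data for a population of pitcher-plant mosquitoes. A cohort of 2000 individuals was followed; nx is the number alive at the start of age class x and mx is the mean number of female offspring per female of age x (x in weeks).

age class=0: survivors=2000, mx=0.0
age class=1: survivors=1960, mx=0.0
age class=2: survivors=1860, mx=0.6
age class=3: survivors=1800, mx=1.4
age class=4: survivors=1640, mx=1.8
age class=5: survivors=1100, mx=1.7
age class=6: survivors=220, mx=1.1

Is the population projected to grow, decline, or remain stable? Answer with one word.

lx = nx/n0 = nx/2000: 1, 0.98, 0.93, 0.9, 0.82, 0.55, 0.11
R0 = Σ lx·mx = 0 + 0 + 0.558 + 1.26 + 1.476 + 0.935 + 0.121 = 4.35
R0 > 1, so the population is growing.

growing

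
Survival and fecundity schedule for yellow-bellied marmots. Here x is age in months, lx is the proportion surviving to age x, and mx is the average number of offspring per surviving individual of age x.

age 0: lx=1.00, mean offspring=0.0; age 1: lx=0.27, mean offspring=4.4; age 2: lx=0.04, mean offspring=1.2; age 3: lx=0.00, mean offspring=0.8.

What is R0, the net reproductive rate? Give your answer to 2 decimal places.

1.24

lx·mx by age: 0, 1.188, 0.048, 0
R0 = Σ lx·mx = 1.236 → 1.24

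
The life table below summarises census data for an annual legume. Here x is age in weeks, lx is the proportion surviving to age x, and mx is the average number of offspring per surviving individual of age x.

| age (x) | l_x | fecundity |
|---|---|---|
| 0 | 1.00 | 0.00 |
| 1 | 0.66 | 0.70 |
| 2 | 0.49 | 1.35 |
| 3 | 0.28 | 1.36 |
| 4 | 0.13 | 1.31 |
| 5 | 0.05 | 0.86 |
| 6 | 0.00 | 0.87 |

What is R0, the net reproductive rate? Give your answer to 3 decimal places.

1.718

lx·mx by age: 0, 0.462, 0.6615, 0.3808, 0.1703, 0.043, 0
R0 = Σ lx·mx = 1.7176 → 1.718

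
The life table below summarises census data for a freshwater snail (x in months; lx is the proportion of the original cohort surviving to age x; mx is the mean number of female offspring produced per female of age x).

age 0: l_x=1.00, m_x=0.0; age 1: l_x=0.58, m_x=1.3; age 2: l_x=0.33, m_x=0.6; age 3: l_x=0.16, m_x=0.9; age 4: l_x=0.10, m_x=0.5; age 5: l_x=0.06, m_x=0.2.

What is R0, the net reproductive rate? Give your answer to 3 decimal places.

1.158

lx·mx by age: 0, 0.754, 0.198, 0.144, 0.05, 0.012
R0 = Σ lx·mx = 1.158 → 1.158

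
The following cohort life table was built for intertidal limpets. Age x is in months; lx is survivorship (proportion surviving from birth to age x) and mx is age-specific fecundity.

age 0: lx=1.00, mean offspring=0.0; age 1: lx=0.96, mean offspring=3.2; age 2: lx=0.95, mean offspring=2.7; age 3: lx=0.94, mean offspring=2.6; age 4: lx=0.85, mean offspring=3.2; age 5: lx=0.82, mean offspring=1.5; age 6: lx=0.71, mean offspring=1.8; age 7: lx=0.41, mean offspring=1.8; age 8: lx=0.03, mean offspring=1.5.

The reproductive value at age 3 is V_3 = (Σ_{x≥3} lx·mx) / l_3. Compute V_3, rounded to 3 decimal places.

8.995

lx·mx for x ≥ 3: 2.444, 2.72, 1.23, 1.278, 0.738, 0.045 → sum = 8.455
V_3 = 8.455 / l_3 = 8.455 / 0.94 = 8.994681… → 8.995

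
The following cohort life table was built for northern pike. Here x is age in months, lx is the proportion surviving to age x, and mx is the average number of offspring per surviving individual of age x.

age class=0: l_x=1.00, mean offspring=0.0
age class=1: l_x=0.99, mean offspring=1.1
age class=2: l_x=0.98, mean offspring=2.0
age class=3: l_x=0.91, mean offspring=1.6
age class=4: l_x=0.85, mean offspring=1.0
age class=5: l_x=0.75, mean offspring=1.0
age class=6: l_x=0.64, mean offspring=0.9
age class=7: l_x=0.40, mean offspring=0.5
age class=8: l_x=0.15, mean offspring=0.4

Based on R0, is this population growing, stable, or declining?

R0 = Σ lx·mx = 0 + 1.089 + 1.96 + 1.456 + 0.85 + 0.75 + 0.576 + 0.2 + 0.06 = 6.941
R0 > 1, so the population is growing.

growing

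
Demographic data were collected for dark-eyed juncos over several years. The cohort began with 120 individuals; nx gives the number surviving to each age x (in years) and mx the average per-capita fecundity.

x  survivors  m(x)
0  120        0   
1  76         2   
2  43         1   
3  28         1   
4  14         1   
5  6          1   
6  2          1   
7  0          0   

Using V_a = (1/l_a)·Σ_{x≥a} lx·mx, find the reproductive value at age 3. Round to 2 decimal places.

lx = nx/n0 = nx/120: 1, 0.63333…, 0.35833…, 0.23333…, 0.11667…, 0.05, 0.01667…, 0
lx·mx for x ≥ 3: 0.233333…, 0.116667…, 0.05, 0.016667…, 0 → sum = 0.416667…
V_3 = 0.416667… / l_3 = 0.416667… / 0.233333… = 1.785714… → 1.79

1.79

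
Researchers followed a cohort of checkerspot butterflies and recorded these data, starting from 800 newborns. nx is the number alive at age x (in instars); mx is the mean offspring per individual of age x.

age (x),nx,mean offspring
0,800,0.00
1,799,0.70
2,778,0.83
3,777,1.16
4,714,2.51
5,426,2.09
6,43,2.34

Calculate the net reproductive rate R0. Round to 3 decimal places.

6.112

lx = nx/n0 = nx/800: 1, 0.99875, 0.9725, 0.97125, 0.8925, 0.5325, 0.05375
lx·mx by age: 0, 0.699125…, 0.807175, 1.12665…, 2.240175, 1.112925, 0.125775…
R0 = Σ lx·mx = 6.111825… → 6.112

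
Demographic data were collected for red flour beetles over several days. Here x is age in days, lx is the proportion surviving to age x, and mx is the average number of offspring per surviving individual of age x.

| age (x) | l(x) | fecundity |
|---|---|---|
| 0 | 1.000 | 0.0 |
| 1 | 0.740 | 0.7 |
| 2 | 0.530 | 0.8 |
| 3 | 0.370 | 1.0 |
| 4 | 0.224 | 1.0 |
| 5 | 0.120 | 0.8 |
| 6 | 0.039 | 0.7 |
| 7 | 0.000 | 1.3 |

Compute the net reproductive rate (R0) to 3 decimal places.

1.659

lx·mx by age: 0, 0.518, 0.424, 0.37, 0.224, 0.096, 0.0273, 0
R0 = Σ lx·mx = 1.6593 → 1.659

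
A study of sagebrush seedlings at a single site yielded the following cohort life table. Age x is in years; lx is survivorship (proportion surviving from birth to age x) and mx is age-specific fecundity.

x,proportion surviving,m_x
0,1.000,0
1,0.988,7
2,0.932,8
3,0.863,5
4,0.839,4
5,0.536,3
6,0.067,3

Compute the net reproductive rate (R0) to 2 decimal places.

lx·mx by age: 0, 6.916, 7.456, 4.315, 3.356, 1.608, 0.201
R0 = Σ lx·mx = 23.852 → 23.85

23.85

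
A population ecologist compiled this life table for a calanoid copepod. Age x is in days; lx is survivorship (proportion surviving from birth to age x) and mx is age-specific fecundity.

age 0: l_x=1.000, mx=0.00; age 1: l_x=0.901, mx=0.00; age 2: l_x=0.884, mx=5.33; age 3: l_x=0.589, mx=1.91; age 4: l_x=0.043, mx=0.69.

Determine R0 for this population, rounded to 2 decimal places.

5.87

lx·mx by age: 0, 0, 4.71172, 1.12499, 0.02967
R0 = Σ lx·mx = 5.86638 → 5.87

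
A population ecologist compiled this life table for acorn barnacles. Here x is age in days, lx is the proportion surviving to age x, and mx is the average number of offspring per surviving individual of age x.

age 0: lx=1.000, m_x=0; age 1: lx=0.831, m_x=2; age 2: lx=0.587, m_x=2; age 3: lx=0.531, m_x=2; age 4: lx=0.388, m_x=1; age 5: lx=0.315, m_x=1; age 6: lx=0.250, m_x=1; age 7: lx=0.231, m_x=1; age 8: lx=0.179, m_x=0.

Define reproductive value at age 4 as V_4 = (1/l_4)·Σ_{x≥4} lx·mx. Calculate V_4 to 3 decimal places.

lx·mx for x ≥ 4: 0.388, 0.315, 0.25, 0.231, 0 → sum = 1.184
V_4 = 1.184 / l_4 = 1.184 / 0.388 = 3.051546… → 3.052

3.052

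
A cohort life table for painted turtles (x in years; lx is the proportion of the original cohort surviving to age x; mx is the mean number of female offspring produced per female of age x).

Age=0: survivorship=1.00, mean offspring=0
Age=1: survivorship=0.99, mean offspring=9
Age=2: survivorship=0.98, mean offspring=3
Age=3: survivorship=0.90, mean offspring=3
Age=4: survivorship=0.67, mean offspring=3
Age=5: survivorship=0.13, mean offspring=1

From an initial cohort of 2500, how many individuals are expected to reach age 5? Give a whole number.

325

Expected survivors = N0 · l_5 = 2500 × 0.13 = 325 → 325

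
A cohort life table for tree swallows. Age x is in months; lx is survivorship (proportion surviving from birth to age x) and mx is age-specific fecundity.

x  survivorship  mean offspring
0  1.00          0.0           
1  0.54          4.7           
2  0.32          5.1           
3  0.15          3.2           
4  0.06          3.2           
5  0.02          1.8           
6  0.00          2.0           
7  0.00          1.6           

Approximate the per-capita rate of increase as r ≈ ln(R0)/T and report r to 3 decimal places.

0.944

R0 = Σ lx·mx = 0 + 2.538 + 1.632 + 0.48 + 0.192 + 0.036 + 0 + 0 = 4.878
Σ x·lx·mx = 8.19; T = 8.19/4.878 = 1.67897…
r ≈ ln(R0)/T = ln(4.878)/1.67897… = 0.94388… → 0.944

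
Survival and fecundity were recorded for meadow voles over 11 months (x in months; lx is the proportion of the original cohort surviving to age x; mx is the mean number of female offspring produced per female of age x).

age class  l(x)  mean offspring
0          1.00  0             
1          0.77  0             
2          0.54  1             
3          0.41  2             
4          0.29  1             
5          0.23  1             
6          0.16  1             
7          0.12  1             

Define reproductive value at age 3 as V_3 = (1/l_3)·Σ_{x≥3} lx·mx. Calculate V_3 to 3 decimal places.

lx·mx for x ≥ 3: 0.82, 0.29, 0.23, 0.16, 0.12 → sum = 1.62
V_3 = 1.62 / l_3 = 1.62 / 0.41 = 3.95122… → 3.951

3.951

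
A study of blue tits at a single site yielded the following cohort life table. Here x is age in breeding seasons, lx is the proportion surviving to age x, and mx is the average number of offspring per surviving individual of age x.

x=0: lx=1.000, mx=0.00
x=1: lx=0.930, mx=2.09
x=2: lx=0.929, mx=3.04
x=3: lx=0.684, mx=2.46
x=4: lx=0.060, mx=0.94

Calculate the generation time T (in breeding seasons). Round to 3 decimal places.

lx·mx: 0, 1.9437, 2.82416, 1.68264, 0.0564 → R0 = 6.5069
x·lx·mx: 0, 1.9437, 5.64832, 5.04792, 0.2256 → Σ = 12.86554
T = 12.86554 / 6.5069 = 1.977215… → 1.977

1.977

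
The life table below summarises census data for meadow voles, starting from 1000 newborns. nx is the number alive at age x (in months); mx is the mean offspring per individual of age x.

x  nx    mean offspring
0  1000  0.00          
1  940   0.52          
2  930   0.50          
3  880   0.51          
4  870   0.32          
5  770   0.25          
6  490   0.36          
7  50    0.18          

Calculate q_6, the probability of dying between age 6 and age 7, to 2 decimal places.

lx = nx/n0 = nx/1000: 1, 0.94, 0.93, 0.88, 0.87, 0.77, 0.49, 0.05
q_6 = (l_6 − l_7) / l_6 = (0.49 − 0.05) / 0.49
     = 0.44 / 0.49 = 0.897959… → 0.90

0.90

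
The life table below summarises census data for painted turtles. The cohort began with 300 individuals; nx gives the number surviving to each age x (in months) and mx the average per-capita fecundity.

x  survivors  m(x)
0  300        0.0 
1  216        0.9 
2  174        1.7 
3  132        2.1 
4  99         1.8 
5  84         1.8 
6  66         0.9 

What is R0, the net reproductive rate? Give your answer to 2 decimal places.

lx = nx/n0 = nx/300: 1, 0.72, 0.58, 0.44, 0.33, 0.28, 0.22
lx·mx by age: 0, 0.648, 0.986, 0.924, 0.594, 0.504, 0.198
R0 = Σ lx·mx = 3.854 → 3.85

3.85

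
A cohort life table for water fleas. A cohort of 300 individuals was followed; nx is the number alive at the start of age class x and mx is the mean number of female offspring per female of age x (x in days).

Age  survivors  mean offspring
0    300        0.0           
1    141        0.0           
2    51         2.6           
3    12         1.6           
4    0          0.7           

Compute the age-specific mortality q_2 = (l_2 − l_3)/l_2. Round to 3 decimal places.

0.765

lx = nx/n0 = nx/300: 1, 0.47, 0.17, 0.04, 0
q_2 = (l_2 − l_3) / l_2 = (0.17 − 0.04) / 0.17
     = 0.13 / 0.17 = 0.764706… → 0.765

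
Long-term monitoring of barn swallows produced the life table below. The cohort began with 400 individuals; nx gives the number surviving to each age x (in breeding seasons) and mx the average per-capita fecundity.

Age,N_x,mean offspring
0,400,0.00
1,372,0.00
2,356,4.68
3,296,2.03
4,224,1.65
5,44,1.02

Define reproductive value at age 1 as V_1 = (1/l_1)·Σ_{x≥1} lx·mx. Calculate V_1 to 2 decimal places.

7.21

lx = nx/n0 = nx/400: 1, 0.93, 0.89, 0.74, 0.56, 0.11
lx·mx for x ≥ 1: 0, 4.1652, 1.5022, 0.924, 0.1122 → sum = 6.7036
V_1 = 6.7036 / l_1 = 6.7036 / 0.93 = 7.208172… → 7.21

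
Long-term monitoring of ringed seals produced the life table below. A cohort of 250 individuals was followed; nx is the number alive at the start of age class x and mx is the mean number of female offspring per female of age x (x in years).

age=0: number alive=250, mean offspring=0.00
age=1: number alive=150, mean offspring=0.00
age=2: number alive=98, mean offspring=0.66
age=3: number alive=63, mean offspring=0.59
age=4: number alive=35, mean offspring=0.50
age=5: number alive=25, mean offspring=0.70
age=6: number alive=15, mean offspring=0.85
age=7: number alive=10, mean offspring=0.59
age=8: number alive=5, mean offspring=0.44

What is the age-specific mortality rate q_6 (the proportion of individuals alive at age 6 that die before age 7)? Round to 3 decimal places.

lx = nx/n0 = nx/250: 1, 0.6, 0.392, 0.252, 0.14, 0.1, 0.06, 0.04, 0.02
q_6 = (l_6 − l_7) / l_6 = (0.06 − 0.04) / 0.06
     = 0.02 / 0.06 = 0.333333… → 0.333

0.333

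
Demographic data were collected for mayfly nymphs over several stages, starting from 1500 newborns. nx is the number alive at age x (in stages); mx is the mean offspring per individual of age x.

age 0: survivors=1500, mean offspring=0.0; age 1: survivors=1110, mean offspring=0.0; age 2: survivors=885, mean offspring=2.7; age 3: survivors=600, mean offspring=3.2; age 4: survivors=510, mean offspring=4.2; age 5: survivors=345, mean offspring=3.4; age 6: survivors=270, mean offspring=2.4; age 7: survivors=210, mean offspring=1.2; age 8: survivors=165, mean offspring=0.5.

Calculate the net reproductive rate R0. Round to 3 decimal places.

lx = nx/n0 = nx/1500: 1, 0.74, 0.59, 0.4, 0.34, 0.23, 0.18, 0.14, 0.11
lx·mx by age: 0, 0, 1.593, 1.28, 1.428, 0.782, 0.432, 0.168, 0.055
R0 = Σ lx·mx = 5.738 → 5.738

5.738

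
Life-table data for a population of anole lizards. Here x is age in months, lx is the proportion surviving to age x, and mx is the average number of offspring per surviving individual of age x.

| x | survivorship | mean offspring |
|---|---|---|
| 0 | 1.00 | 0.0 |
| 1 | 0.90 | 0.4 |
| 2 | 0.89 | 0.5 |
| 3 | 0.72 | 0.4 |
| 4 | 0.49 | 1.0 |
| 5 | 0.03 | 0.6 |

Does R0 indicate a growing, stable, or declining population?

R0 = Σ lx·mx = 0 + 0.36 + 0.445 + 0.288 + 0.49 + 0.018 = 1.601
R0 > 1, so the population is growing.

growing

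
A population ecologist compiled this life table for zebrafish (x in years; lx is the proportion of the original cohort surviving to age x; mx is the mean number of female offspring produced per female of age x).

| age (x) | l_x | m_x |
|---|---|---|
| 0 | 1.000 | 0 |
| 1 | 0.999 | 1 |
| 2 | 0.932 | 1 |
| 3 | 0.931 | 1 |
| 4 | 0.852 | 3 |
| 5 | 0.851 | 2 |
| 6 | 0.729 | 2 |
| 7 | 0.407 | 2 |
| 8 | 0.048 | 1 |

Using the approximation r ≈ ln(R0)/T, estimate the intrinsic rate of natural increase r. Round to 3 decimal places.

0.540

R0 = Σ lx·mx = 0 + 0.999 + 0.932 + 0.931 + 2.556 + 1.702 + 1.458 + 0.814 + 0.048 = 9.44
Σ x·lx·mx = 39.22; T = 39.22/9.44 = 4.15466…
r ≈ ln(R0)/T = ln(9.44)/4.15466… = 0.54035… → 0.540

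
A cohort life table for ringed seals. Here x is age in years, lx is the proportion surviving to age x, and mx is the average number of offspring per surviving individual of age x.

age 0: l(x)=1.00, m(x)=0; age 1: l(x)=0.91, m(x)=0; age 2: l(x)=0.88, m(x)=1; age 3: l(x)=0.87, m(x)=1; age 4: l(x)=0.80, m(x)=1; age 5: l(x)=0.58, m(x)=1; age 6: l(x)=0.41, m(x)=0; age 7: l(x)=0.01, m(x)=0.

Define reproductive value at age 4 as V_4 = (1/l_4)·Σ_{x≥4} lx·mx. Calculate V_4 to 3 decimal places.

1.725

lx·mx for x ≥ 4: 0.8, 0.58, 0, 0 → sum = 1.38
V_4 = 1.38 / l_4 = 1.38 / 0.8 = 1.725 → 1.725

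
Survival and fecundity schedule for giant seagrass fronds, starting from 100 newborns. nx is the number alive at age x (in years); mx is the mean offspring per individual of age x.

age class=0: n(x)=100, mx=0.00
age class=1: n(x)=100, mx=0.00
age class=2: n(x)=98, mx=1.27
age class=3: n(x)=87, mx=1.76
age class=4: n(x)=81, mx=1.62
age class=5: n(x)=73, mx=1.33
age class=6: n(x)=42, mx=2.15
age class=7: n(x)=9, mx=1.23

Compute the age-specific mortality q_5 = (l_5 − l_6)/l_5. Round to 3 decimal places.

0.425

lx = nx/n0 = nx/100: 1, 1, 0.98, 0.87, 0.81, 0.73, 0.42, 0.09
q_5 = (l_5 − l_6) / l_5 = (0.73 − 0.42) / 0.73
     = 0.31 / 0.73 = 0.424658… → 0.425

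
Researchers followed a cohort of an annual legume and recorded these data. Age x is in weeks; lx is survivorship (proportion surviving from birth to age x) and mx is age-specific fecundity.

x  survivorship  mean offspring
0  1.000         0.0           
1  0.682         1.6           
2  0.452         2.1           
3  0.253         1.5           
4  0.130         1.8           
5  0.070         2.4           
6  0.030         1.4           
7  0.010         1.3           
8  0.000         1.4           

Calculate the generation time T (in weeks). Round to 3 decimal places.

2.171

lx·mx: 0, 1.0912, 0.9492, 0.3795, 0.234, 0.168, 0.042, 0.013, 0 → R0 = 2.8769
x·lx·mx: 0, 1.0912, 1.8984, 1.1385, 0.936, 0.84, 0.252, 0.091, 0 → Σ = 6.2471
T = 6.2471 / 2.8769 = 2.171469… → 2.171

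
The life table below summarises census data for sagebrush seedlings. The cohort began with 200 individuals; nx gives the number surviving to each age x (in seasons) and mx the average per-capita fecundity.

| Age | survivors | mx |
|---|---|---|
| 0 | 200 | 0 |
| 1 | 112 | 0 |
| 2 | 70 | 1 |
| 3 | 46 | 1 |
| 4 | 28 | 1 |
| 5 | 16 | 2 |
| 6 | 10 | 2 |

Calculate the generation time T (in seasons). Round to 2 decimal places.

3.42

lx = nx/n0 = nx/200: 1, 0.56, 0.35, 0.23, 0.14, 0.08, 0.05
lx·mx: 0, 0, 0.35, 0.23, 0.14, 0.16, 0.1 → R0 = 0.98
x·lx·mx: 0, 0, 0.7, 0.69, 0.56, 0.8, 0.6 → Σ = 3.35
T = 3.35 / 0.98 = 3.418367… → 3.42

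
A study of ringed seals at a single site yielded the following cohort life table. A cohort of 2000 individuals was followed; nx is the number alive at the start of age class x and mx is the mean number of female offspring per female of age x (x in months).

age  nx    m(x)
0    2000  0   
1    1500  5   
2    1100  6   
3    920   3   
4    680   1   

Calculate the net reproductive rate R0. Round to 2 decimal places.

lx = nx/n0 = nx/2000: 1, 0.75, 0.55, 0.46, 0.34
lx·mx by age: 0, 3.75, 3.3, 1.38, 0.34
R0 = Σ lx·mx = 8.77 → 8.77

8.77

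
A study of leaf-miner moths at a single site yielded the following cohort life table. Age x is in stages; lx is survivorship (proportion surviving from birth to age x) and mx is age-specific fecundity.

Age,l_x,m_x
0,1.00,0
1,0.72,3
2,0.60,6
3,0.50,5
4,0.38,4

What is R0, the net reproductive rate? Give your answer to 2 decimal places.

lx·mx by age: 0, 2.16, 3.6, 2.5, 1.52
R0 = Σ lx·mx = 9.78 → 9.78

9.78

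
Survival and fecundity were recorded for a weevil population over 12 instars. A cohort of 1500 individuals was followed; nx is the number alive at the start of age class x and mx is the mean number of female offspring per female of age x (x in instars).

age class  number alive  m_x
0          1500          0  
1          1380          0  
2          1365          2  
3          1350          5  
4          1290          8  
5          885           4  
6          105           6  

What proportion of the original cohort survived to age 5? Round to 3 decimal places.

l_5 = n_5/n_0 = 885/1500 = 0.59 → 0.590

0.590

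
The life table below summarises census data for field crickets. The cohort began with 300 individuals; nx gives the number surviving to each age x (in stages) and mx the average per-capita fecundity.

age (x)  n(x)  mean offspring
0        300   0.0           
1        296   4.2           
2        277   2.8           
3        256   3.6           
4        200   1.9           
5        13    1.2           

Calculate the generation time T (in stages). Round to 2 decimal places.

2.15

lx = nx/n0 = nx/300: 1, 0.98667…, 0.92333…, 0.85333…, 0.66667…, 0.04333…
lx·mx: 0, 4.144…, 2.585333…, 3.072…, 1.266667…, 0.052… → R0 = 11.12…
x·lx·mx: 0, 4.144…, 5.170667…, 9.216…, 5.066667…, 0.26… → Σ = 23.857333…
T = 23.857333… / 11.12… = 2.145444… → 2.15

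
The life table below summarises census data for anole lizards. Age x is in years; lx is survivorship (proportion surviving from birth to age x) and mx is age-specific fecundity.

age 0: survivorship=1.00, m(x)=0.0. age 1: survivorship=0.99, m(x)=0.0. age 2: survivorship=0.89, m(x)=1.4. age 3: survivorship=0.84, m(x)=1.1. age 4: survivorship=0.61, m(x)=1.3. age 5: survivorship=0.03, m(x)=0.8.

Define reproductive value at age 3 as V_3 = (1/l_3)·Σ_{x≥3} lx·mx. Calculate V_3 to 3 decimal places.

2.073

lx·mx for x ≥ 3: 0.924, 0.793, 0.024 → sum = 1.741
V_3 = 1.741 / l_3 = 1.741 / 0.84 = 2.072619… → 2.073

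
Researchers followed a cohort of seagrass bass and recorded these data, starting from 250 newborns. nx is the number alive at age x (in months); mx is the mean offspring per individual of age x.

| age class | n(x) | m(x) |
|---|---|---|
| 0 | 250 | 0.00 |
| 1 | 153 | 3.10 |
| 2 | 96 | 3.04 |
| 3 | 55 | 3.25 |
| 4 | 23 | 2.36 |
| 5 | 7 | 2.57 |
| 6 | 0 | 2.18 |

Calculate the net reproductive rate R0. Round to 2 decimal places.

4.07

lx = nx/n0 = nx/250: 1, 0.612, 0.384, 0.22, 0.092, 0.028, 0
lx·mx by age: 0, 1.8972, 1.16736, 0.715, 0.21712, 0.07196, 0
R0 = Σ lx·mx = 4.06864 → 4.07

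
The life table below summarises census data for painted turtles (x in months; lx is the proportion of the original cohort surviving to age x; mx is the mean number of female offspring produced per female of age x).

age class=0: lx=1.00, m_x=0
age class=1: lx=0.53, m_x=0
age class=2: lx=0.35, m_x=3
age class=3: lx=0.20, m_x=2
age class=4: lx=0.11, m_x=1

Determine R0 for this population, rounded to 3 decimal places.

1.560

lx·mx by age: 0, 0, 1.05, 0.4, 0.11
R0 = Σ lx·mx = 1.56 → 1.560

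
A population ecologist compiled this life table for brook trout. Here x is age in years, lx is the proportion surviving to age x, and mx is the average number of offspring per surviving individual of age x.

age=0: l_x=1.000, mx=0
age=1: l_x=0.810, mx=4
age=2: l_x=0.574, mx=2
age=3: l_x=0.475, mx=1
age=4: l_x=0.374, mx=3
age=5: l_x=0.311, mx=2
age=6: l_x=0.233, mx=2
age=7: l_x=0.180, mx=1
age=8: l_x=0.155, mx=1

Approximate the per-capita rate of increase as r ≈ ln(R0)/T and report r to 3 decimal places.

R0 = Σ lx·mx = 0 + 3.24 + 1.148 + 0.475 + 1.122 + 0.622 + 0.466 + 0.18 + 0.155 = 7.408
Σ x·lx·mx = 19.855; T = 19.855/7.408 = 2.68021…
r ≈ ln(R0)/T = ln(7.408)/2.68021… = 0.74717… → 0.747

0.747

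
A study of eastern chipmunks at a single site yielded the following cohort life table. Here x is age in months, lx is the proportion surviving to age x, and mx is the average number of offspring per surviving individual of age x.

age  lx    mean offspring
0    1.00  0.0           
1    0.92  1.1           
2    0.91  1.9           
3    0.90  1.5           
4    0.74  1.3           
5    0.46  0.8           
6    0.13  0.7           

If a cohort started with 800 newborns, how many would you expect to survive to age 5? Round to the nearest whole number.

Expected survivors = N0 · l_5 = 800 × 0.46 = 368 → 368

368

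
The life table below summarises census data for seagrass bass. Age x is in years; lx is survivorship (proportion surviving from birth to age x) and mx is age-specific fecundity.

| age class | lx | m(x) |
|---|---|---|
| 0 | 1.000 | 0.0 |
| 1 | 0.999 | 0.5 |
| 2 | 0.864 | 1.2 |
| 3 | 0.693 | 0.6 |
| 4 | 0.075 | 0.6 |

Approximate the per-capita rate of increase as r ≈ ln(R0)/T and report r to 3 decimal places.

R0 = Σ lx·mx = 0 + 0.4995 + 1.0368 + 0.4158 + 0.045 = 1.9971
Σ x·lx·mx = 4.0005; T = 4.0005/1.9971 = 2.00315…
r ≈ ln(R0)/T = ln(1.9971)/2.00315… = 0.3453… → 0.345

0.345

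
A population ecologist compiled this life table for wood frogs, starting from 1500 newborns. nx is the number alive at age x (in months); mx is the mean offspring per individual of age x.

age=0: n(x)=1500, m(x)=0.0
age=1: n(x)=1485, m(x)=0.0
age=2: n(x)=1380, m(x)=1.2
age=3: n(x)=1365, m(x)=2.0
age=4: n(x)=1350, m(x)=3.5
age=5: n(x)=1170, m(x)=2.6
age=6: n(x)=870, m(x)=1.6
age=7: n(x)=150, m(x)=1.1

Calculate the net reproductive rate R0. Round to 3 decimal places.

lx = nx/n0 = nx/1500: 1, 0.99, 0.92, 0.91, 0.9, 0.78, 0.58, 0.1
lx·mx by age: 0, 0, 1.104, 1.82, 3.15, 2.028, 0.928, 0.11
R0 = Σ lx·mx = 9.14 → 9.140

9.140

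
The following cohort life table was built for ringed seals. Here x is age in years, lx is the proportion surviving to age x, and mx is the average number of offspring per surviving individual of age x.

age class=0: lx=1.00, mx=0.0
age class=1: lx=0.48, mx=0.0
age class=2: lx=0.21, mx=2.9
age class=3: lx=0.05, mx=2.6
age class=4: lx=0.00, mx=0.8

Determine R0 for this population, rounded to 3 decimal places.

lx·mx by age: 0, 0, 0.609, 0.13, 0
R0 = Σ lx·mx = 0.739 → 0.739

0.739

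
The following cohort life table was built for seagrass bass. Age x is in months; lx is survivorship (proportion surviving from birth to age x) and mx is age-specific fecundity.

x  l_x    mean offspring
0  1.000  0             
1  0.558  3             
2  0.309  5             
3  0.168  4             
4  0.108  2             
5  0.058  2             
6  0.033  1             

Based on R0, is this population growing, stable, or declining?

R0 = Σ lx·mx = 0 + 1.674 + 1.545 + 0.672 + 0.216 + 0.116 + 0.033 = 4.256
R0 > 1, so the population is growing.

growing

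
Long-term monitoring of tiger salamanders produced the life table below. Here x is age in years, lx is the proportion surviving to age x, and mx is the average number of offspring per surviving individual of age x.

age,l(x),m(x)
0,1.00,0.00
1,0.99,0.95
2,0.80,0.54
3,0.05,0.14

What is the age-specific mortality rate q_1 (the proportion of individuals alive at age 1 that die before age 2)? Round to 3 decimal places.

0.192

q_1 = (l_1 − l_2) / l_1 = (0.99 − 0.8) / 0.99
     = 0.19 / 0.99 = 0.191919… → 0.192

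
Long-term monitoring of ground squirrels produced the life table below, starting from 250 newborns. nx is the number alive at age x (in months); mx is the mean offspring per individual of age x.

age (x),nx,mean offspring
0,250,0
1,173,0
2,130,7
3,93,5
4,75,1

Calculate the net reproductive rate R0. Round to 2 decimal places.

lx = nx/n0 = nx/250: 1, 0.692, 0.52, 0.372, 0.3
lx·mx by age: 0, 0, 3.64, 1.86, 0.3
R0 = Σ lx·mx = 5.8 → 5.80

5.80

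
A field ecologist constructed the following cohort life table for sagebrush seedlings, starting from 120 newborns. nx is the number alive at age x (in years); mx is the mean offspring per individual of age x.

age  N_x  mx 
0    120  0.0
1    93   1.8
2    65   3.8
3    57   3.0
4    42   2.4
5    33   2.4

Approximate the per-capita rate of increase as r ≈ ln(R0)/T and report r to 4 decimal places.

0.7186

lx = nx/n0 = nx/120: 1, 0.775, 0.54167…, 0.475, 0.35, 0.275
R0 = Σ lx·mx = 0 + 1.395 + 2.05833… + 1.425 + 0.84 + 0.66 = 6.378333…
Σ x·lx·mx = 16.446667…; T = 16.446667…/6.378333… = 2.57852…
r ≈ ln(R0)/T = ln(6.378333…)/2.57852… = 0.718593… → 0.7186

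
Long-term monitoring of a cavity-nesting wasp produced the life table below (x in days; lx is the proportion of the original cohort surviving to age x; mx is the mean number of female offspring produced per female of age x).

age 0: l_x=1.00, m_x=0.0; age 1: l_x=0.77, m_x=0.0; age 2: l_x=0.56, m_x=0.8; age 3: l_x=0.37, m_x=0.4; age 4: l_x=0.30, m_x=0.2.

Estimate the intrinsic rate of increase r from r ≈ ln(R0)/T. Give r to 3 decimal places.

R0 = Σ lx·mx = 0 + 0 + 0.448 + 0.148 + 0.06 = 0.656
Σ x·lx·mx = 1.58; T = 1.58/0.656 = 2.40854…
r ≈ ln(R0)/T = ln(0.656)/2.40854… = -0.17504… → -0.175

-0.175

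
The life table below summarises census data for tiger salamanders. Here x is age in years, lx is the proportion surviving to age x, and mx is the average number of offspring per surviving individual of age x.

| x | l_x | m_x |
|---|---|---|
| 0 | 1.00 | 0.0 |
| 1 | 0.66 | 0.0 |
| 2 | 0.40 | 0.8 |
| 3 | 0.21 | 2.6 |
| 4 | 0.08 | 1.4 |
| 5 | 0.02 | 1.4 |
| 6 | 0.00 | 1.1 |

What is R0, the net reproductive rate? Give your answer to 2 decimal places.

lx·mx by age: 0, 0, 0.32, 0.546, 0.112, 0.028, 0
R0 = Σ lx·mx = 1.006 → 1.01

1.01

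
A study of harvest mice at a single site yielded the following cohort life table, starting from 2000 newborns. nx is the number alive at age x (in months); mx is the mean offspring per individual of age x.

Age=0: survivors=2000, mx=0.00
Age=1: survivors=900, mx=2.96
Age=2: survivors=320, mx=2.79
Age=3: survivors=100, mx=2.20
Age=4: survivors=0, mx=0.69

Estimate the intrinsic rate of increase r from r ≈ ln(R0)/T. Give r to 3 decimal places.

0.470

lx = nx/n0 = nx/2000: 1, 0.45, 0.16, 0.05, 0
R0 = Σ lx·mx = 0 + 1.332 + 0.4464 + 0.11 + 0 = 1.8884
Σ x·lx·mx = 2.5548; T = 2.5548/1.8884 = 1.35289…
r ≈ ln(R0)/T = ln(1.8884)/1.35289… = 0.4699… → 0.470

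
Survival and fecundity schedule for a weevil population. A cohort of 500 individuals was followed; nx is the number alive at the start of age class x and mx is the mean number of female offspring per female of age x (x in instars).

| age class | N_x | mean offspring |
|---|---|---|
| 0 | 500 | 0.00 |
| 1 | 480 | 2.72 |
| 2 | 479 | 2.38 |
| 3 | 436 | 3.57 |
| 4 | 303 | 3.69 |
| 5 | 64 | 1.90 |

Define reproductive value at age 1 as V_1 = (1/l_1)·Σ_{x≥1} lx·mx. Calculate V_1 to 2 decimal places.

lx = nx/n0 = nx/500: 1, 0.96, 0.958, 0.872, 0.606, 0.128
lx·mx for x ≥ 1: 2.6112, 2.28004, 3.11304, 2.23614, 0.2432 → sum = 10.48362
V_1 = 10.48362 / l_1 = 10.48362 / 0.96 = 10.920438… → 10.92

10.92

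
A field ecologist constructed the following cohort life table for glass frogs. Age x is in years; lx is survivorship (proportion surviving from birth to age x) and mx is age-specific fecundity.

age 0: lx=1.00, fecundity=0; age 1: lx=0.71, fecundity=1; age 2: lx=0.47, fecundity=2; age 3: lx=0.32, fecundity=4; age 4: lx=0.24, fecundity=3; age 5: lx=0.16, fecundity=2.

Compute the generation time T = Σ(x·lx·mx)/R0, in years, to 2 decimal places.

2.75

lx·mx: 0, 0.71, 0.94, 1.28, 0.72, 0.32 → R0 = 3.97
x·lx·mx: 0, 0.71, 1.88, 3.84, 2.88, 1.6 → Σ = 10.91
T = 10.91 / 3.97 = 2.748111… → 2.75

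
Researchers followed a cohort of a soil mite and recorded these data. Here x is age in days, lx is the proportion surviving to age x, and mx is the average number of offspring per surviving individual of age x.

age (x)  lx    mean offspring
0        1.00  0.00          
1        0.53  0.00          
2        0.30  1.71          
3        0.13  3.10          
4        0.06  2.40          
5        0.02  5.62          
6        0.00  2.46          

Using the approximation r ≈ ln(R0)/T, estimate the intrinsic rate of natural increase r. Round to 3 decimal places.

R0 = Σ lx·mx = 0 + 0 + 0.513 + 0.403 + 0.144 + 0.1124 + 0 = 1.1724
Σ x·lx·mx = 3.373; T = 3.373/1.1724 = 2.877…
r ≈ ln(R0)/T = ln(1.1724)/2.877… = 0.05528… → 0.055

0.055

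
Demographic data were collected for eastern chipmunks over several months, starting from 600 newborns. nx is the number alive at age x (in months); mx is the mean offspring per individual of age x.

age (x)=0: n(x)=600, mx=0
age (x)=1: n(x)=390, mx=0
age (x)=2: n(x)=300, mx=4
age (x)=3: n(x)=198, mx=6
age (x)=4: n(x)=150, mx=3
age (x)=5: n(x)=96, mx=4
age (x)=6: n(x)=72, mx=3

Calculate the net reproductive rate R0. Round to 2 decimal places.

lx = nx/n0 = nx/600: 1, 0.65, 0.5, 0.33, 0.25, 0.16, 0.12
lx·mx by age: 0, 0, 2, 1.98, 0.75, 0.64, 0.36
R0 = Σ lx·mx = 5.73 → 5.73

5.73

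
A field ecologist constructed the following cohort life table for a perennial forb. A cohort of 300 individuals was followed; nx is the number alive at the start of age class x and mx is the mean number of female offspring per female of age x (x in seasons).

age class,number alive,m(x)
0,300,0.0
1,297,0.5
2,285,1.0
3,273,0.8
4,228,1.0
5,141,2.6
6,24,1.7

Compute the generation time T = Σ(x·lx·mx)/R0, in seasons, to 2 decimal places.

lx = nx/n0 = nx/300: 1, 0.99, 0.95, 0.91, 0.76, 0.47, 0.08
lx·mx: 0, 0.495, 0.95, 0.728, 0.76, 1.222, 0.136 → R0 = 4.291
x·lx·mx: 0, 0.495, 1.9, 2.184, 3.04, 6.11, 0.816 → Σ = 14.545
T = 14.545 / 4.291 = 3.389653… → 3.39

3.39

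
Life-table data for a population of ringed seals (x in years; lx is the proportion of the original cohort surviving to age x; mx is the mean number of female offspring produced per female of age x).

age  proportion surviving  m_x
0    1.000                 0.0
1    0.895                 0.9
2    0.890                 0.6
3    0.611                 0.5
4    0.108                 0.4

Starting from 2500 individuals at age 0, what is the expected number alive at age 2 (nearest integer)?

Expected survivors = N0 · l_2 = 2500 × 0.890 = 2225 → 2225

2225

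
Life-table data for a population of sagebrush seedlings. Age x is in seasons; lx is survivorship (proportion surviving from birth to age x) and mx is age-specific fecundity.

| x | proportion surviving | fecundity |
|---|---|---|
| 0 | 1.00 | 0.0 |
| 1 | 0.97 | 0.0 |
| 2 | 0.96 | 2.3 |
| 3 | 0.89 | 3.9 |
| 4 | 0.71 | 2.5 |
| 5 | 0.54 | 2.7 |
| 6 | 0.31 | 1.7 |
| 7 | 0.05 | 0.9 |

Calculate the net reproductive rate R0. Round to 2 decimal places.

9.48

lx·mx by age: 0, 0, 2.208, 3.471, 1.775, 1.458, 0.527, 0.045
R0 = Σ lx·mx = 9.484 → 9.48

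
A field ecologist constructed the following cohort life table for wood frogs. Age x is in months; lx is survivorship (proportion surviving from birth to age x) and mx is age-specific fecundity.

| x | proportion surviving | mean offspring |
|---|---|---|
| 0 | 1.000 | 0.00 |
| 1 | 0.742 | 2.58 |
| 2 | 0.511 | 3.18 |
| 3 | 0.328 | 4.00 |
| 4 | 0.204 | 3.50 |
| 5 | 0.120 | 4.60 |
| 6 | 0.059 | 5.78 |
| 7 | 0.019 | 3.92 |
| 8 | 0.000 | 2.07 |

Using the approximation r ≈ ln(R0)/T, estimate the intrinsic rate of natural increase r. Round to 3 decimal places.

R0 = Σ lx·mx = 0 + 1.91436 + 1.62498 + 1.312 + 0.714 + 0.552 + 0.34102 + 0.07448 + 0 = 6.53284
Σ x·lx·mx = 17.2838; T = 17.2838/6.53284 = 2.64568…
r ≈ ln(R0)/T = ln(6.53284)/2.64568… = 0.7094… → 0.709

0.709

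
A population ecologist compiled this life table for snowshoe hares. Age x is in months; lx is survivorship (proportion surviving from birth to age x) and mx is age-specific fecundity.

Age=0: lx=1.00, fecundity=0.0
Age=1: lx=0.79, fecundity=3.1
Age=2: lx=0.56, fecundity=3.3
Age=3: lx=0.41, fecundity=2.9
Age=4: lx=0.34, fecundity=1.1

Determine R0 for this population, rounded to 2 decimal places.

lx·mx by age: 0, 2.449, 1.848, 1.189, 0.374
R0 = Σ lx·mx = 5.86 → 5.86

5.86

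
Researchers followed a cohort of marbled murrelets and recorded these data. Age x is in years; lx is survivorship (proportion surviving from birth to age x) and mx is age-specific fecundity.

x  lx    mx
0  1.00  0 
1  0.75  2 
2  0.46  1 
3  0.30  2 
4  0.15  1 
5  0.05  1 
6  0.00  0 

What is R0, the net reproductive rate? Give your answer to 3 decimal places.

lx·mx by age: 0, 1.5, 0.46, 0.6, 0.15, 0.05, 0
R0 = Σ lx·mx = 2.76 → 2.760

2.760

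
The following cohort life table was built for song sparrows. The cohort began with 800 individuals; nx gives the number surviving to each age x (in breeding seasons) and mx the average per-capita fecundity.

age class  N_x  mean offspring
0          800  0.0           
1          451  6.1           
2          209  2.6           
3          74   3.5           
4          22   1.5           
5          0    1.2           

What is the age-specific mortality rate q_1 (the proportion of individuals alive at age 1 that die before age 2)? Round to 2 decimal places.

lx = nx/n0 = nx/800: 1, 0.56375, 0.26125, 0.0925, 0.0275, 0
q_1 = (l_1 − l_2) / l_1 = (0.56375 − 0.26125) / 0.56375
     = 0.3025 / 0.56375 = 0.536585… → 0.54

0.54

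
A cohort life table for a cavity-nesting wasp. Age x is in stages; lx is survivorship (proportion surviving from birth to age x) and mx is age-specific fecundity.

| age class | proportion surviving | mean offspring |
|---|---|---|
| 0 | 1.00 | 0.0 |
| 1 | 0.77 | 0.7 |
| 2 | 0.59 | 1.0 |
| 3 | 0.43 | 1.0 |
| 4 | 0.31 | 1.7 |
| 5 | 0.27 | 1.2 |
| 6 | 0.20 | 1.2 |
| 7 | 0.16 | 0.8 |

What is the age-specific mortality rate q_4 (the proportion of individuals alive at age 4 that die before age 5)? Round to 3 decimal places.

0.129

q_4 = (l_4 − l_5) / l_4 = (0.31 − 0.27) / 0.31
     = 0.04 / 0.31 = 0.129032… → 0.129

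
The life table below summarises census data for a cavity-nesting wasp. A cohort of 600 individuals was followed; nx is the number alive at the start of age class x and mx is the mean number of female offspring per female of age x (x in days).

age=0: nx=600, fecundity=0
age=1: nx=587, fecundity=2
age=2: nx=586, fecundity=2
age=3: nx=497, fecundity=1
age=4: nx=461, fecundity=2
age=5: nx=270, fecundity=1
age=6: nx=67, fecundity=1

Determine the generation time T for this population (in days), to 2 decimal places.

2.55

lx = nx/n0 = nx/600: 1, 0.97833…, 0.97667…, 0.82833…, 0.76833…, 0.45, 0.11167…
lx·mx: 0, 1.956667…, 1.953333…, 0.828333…, 1.536667…, 0.45, 0.111667… → R0 = 6.836667…
x·lx·mx: 0, 1.956667…, 3.906667…, 2.485…, 6.146667…, 2.25, 0.67… → Σ = 17.415…
T = 17.415… / 6.836667… = 2.547294… → 2.55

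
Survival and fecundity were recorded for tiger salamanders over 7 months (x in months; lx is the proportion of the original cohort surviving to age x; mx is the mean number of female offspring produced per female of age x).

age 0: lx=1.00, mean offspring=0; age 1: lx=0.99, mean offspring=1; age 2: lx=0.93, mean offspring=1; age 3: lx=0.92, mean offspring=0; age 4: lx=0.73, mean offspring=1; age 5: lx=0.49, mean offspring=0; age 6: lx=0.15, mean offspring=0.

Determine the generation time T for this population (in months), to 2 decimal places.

2.18

lx·mx: 0, 0.99, 0.93, 0, 0.73, 0, 0 → R0 = 2.65
x·lx·mx: 0, 0.99, 1.86, 0, 2.92, 0, 0 → Σ = 5.77
T = 5.77 / 2.65 = 2.177358… → 2.18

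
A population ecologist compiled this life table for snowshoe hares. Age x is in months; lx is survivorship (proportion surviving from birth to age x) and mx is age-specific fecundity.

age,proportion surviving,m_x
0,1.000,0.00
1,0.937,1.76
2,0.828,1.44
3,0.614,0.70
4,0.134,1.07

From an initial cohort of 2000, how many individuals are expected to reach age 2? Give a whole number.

Expected survivors = N0 · l_2 = 2000 × 0.828 = 1656 → 1656

1656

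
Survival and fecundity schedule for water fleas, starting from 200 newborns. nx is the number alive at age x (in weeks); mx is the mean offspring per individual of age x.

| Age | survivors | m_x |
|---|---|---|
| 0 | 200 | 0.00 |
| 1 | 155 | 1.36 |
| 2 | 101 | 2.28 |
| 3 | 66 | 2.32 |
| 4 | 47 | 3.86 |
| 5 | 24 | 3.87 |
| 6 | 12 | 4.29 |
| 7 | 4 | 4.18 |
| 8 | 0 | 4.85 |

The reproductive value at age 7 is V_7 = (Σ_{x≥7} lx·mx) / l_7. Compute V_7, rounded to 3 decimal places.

4.180

lx = nx/n0 = nx/200: 1, 0.775, 0.505, 0.33, 0.235, 0.12, 0.06, 0.02, 0
lx·mx for x ≥ 7: 0.0836, 0 → sum = 0.0836
V_7 = 0.0836 / l_7 = 0.0836 / 0.02 = 4.18 → 4.180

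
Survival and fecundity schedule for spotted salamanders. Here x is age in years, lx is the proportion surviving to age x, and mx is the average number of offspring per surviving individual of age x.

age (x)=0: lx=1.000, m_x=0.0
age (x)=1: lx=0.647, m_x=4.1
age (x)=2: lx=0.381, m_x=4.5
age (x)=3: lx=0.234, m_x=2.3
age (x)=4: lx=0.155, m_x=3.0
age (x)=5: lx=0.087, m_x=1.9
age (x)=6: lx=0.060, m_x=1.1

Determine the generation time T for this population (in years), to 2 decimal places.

lx·mx: 0, 2.6527, 1.7145, 0.5382, 0.465, 0.1653, 0.066 → R0 = 5.6017
x·lx·mx: 0, 2.6527, 3.429, 1.6146, 1.86, 0.8265, 0.396 → Σ = 10.7788
T = 10.7788 / 5.6017 = 1.924202… → 1.92

1.92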